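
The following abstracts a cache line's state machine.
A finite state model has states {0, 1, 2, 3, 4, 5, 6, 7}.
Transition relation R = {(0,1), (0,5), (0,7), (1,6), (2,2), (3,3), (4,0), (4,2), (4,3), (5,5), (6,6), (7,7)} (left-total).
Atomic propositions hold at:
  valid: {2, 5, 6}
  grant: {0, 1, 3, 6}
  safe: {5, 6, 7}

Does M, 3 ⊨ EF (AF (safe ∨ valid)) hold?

Sat(safe ∨ valid) = {2, 5, 6, 7}
AF (safe ∨ valid): least fixpoint, start Z0 = {2, 5, 6, 7}, add states with every successor in Z. Z1 = {1, 2, 5, 6, 7}; Z2 = {0, 1, 2, 5, 6, 7}; fixed.
Sat(AF (safe ∨ valid)) = {0, 1, 2, 5, 6, 7}
EF (AF (safe ∨ valid)): least fixpoint, start Z0 = {0, 1, 2, 5, 6, 7}, add states with some successor in Z. Z1 = {0, 1, 2, 4, 5, 6, 7}; fixed.
Sat(EF (AF (safe ∨ valid))) = {0, 1, 2, 4, 5, 6, 7}
3 ∉ Sat(EF (AF (safe ∨ valid))) = {0, 1, 2, 4, 5, 6, 7}, so the formula does not hold at 3.

No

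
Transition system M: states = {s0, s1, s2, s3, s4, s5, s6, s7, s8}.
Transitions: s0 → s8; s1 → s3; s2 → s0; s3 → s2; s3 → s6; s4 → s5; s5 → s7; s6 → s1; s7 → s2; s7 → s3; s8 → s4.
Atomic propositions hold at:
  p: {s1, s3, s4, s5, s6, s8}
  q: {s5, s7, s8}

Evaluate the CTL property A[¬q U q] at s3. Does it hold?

No

Sat(¬q) = {s0, s1, s2, s3, s4, s6}
A[¬q U q]: least fixpoint, start Z0 = Sat(q) = {s5, s7, s8}, add states in Sat(¬q) with every successor in Z. Z1 = {s0, s4, s5, s7, s8}; Z2 = {s0, s2, s4, s5, s7, s8}; fixed.
Sat(A[¬q U q]) = {s0, s2, s4, s5, s7, s8}
s3 ∉ Sat(A[¬q U q]) = {s0, s2, s4, s5, s7, s8}, so the formula does not hold at s3.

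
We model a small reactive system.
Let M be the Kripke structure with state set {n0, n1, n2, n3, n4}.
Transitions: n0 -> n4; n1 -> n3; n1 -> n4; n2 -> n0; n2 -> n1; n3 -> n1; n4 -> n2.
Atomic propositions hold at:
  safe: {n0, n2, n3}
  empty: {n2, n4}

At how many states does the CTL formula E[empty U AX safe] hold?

1

Sat(AX safe) = {s : every successor in {n0, n2, n3}} = {n4}
E[empty U AX safe]: least fixpoint, start Z0 = Sat(AX safe) = {n4}, add states in Sat(empty) with some successor in Z. Already a fixed point.
Sat(E[empty U AX safe]) = {n4}
|Sat(E[empty U AX safe])| = |{n4}| = 1.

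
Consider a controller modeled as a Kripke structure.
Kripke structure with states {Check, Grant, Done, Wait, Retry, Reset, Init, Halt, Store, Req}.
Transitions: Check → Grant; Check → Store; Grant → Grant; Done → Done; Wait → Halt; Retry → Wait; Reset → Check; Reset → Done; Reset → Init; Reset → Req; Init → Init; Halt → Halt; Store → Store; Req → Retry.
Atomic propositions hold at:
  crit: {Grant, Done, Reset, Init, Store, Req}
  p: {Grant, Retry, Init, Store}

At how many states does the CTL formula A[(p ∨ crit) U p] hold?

5

Sat(p ∨ crit) = {Grant, Done, Retry, Reset, Init, Store, Req}
A[(p ∨ crit) U p]: least fixpoint, start Z0 = Sat(p) = {Grant, Retry, Init, Store}, add states in Sat(p ∨ crit) with every successor in Z. Z1 = {Grant, Retry, Init, Store, Req}; fixed.
Sat(A[(p ∨ crit) U p]) = {Grant, Retry, Init, Store, Req}
|Sat(A[(p ∨ crit) U p])| = |{Grant, Retry, Init, Store, Req}| = 5.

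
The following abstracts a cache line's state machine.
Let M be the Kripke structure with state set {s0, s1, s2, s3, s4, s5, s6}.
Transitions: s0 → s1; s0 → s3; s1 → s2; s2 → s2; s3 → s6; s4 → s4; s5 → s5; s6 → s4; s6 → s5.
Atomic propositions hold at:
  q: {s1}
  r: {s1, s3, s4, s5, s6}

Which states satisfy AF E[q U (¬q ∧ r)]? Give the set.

Sat(¬q) = {s0, s2, s3, s4, s5, s6}
Sat(¬q ∧ r) = {s3, s4, s5, s6}
E[q U (¬q ∧ r)]: least fixpoint, start Z0 = Sat((¬q ∧ r)) = {s3, s4, s5, s6}, add states in Sat(q) with some successor in Z. Already a fixed point.
Sat(E[q U (¬q ∧ r)]) = {s3, s4, s5, s6}
AF E[q U (¬q ∧ r)]: least fixpoint, start Z0 = {s3, s4, s5, s6}, add states with every successor in Z. Already a fixed point.
Sat(AF E[q U (¬q ∧ r)]) = {s3, s4, s5, s6}

{s3, s4, s5, s6}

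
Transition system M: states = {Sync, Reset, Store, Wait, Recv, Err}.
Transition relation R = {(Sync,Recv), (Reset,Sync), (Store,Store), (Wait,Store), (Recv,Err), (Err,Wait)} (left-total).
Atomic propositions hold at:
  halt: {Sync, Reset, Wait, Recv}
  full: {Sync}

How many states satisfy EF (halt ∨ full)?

Sat(halt ∨ full) = {Sync, Reset, Wait, Recv}
EF (halt ∨ full): least fixpoint, start Z0 = {Sync, Reset, Wait, Recv}, add states with some successor in Z. Z1 = {Sync, Reset, Wait, Recv, Err}; fixed.
Sat(EF (halt ∨ full)) = {Sync, Reset, Wait, Recv, Err}
|Sat(EF (halt ∨ full))| = |{Sync, Reset, Wait, Recv, Err}| = 5.

5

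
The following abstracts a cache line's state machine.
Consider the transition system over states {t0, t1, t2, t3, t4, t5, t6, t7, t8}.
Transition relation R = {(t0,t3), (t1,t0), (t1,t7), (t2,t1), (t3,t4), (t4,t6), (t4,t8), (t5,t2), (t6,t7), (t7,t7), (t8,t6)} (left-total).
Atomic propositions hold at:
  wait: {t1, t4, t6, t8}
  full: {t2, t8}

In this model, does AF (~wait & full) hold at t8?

Sat(~wait) = {t0, t2, t3, t5, t7}
Sat(~wait & full) = {t2}
AF (~wait & full): least fixpoint, start Z0 = {t2}, add states with every successor in Z. Z1 = {t2, t5}; fixed.
Sat(AF (~wait & full)) = {t2, t5}
t8 ∉ Sat(AF (~wait & full)) = {t2, t5}, so the formula does not hold at t8.

No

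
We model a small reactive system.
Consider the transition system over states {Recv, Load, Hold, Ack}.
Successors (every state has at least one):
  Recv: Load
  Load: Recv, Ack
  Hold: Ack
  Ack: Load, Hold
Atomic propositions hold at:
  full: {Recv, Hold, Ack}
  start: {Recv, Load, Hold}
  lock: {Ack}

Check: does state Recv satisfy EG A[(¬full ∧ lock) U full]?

Sat(¬full) = {Load}
Sat(¬full ∧ lock) = ∅
A[(¬full ∧ lock) U full]: least fixpoint, start Z0 = Sat(full) = {Recv, Hold, Ack}, add states in Sat(¬full ∧ lock) with every successor in Z. Already a fixed point.
Sat(A[(¬full ∧ lock) U full]) = {Recv, Hold, Ack}
EG A[(¬full ∧ lock) U full]: greatest fixpoint, start Z0 = {Recv, Hold, Ack}, keep only states in Sat with some successor in Z. Z1 = {Hold, Ack}; fixed.
Sat(EG A[(¬full ∧ lock) U full]) = {Hold, Ack}
Recv ∉ Sat(EG A[(¬full ∧ lock) U full]) = {Hold, Ack}, so the formula does not hold at Recv.

No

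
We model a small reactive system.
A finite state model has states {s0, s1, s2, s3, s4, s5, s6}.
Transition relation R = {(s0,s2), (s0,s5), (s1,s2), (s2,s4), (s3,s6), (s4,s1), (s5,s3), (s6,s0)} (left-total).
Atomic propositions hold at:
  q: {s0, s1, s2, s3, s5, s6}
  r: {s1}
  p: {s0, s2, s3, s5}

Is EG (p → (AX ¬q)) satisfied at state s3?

No

Sat(¬q) = {s4}
Sat(AX ¬q) = {s : every successor in {s4}} = {s2}
Sat(p → (AX ¬q)) = {s1, s2, s4, s6}
EG (p → (AX ¬q)): greatest fixpoint, start Z0 = {s1, s2, s4, s6}, keep only states in Sat with some successor in Z. Z1 = {s1, s2, s4}; fixed.
Sat(EG (p → (AX ¬q))) = {s1, s2, s4}
s3 ∉ Sat(EG (p → (AX ¬q))) = {s1, s2, s4}, so the formula does not hold at s3.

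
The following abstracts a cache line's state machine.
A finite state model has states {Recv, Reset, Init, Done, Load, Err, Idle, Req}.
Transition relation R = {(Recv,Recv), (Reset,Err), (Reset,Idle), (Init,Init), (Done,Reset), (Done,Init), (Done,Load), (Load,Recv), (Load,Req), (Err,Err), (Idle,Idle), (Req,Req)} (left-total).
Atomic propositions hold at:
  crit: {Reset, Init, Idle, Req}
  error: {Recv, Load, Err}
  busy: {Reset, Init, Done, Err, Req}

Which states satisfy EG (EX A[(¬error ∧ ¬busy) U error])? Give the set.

Sat(¬error) = {Reset, Init, Done, Idle, Req}
Sat(¬busy) = {Recv, Load, Idle}
Sat(¬error ∧ ¬busy) = {Idle}
A[(¬error ∧ ¬busy) U error]: least fixpoint, start Z0 = Sat(error) = {Recv, Load, Err}, add states in Sat(¬error ∧ ¬busy) with every successor in Z. Already a fixed point.
Sat(A[(¬error ∧ ¬busy) U error]) = {Recv, Load, Err}
Sat(EX A[(¬error ∧ ¬busy) U error]) = {s : some successor in {Recv, Load, Err}} = {Recv, Reset, Done, Load, Err}
EG (EX A[(¬error ∧ ¬busy) U error]): greatest fixpoint, start Z0 = {Recv, Reset, Done, Load, Err}, keep only states in Sat with some successor in Z. Already a fixed point.
Sat(EG (EX A[(¬error ∧ ¬busy) U error])) = {Recv, Reset, Done, Load, Err}

{Recv, Reset, Done, Load, Err}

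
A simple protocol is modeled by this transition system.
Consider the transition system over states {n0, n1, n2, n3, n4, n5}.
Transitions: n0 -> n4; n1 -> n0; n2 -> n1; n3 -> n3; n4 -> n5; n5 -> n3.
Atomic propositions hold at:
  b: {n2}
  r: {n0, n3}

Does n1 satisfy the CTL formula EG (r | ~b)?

Yes

Sat(~b) = {n0, n1, n3, n4, n5}
Sat(r | ~b) = {n0, n1, n3, n4, n5}
EG (r | ~b): greatest fixpoint, start Z0 = {n0, n1, n3, n4, n5}, keep only states in Sat with some successor in Z. Already a fixed point.
Sat(EG (r | ~b)) = {n0, n1, n3, n4, n5}
n1 ∈ Sat(EG (r | ~b)) = {n0, n1, n3, n4, n5}, so the formula holds at n1.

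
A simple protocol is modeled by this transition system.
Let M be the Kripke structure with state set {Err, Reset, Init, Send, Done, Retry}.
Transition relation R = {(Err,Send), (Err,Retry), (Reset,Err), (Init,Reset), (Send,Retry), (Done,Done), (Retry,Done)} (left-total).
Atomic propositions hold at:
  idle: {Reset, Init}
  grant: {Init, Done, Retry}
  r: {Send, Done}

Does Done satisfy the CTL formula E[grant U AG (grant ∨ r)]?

Sat(grant ∨ r) = {Init, Send, Done, Retry}
AG (grant ∨ r): greatest fixpoint, start Z0 = {Init, Send, Done, Retry}, keep only states in Sat with every successor in Z. Z1 = {Send, Done, Retry}; fixed.
Sat(AG (grant ∨ r)) = {Send, Done, Retry}
E[grant U AG (grant ∨ r)]: least fixpoint, start Z0 = Sat(AG (grant ∨ r)) = {Send, Done, Retry}, add states in Sat(grant) with some successor in Z. Already a fixed point.
Sat(E[grant U AG (grant ∨ r)]) = {Send, Done, Retry}
Done ∈ Sat(E[grant U AG (grant ∨ r)]) = {Send, Done, Retry}, so the formula holds at Done.

Yes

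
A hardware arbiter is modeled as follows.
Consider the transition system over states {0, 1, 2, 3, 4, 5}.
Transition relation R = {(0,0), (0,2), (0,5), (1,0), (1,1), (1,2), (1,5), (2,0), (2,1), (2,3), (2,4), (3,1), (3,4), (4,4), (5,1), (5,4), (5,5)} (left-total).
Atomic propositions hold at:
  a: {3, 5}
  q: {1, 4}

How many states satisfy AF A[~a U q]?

3

Sat(~a) = {0, 1, 2, 4}
A[~a U q]: least fixpoint, start Z0 = Sat(q) = {1, 4}, add states in Sat(~a) with every successor in Z. Already a fixed point.
Sat(A[~a U q]) = {1, 4}
AF A[~a U q]: least fixpoint, start Z0 = {1, 4}, add states with every successor in Z. Z1 = {1, 3, 4}; fixed.
Sat(AF A[~a U q]) = {1, 3, 4}
|Sat(AF A[~a U q])| = |{1, 3, 4}| = 3.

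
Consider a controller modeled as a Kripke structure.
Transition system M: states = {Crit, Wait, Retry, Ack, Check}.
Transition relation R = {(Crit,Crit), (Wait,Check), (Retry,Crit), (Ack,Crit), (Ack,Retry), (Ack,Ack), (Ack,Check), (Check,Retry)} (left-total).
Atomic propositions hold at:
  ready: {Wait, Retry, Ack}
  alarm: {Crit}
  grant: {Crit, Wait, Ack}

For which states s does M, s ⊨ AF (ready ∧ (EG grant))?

EG grant: greatest fixpoint, start Z0 = {Crit, Wait, Ack}, keep only states in Sat with some successor in Z. Z1 = {Crit, Ack}; fixed.
Sat(EG grant) = {Crit, Ack}
Sat(ready ∧ (EG grant)) = {Ack}
AF (ready ∧ (EG grant)): least fixpoint, start Z0 = {Ack}, add states with every successor in Z. Already a fixed point.
Sat(AF (ready ∧ (EG grant))) = {Ack}

{Ack}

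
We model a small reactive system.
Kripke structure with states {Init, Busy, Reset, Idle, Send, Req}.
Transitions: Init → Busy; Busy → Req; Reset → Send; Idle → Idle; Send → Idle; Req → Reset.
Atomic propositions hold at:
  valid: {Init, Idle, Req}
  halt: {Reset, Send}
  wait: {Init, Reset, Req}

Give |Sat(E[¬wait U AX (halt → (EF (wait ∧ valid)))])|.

4

Sat(¬wait) = {Busy, Idle, Send}
Sat(wait ∧ valid) = {Init, Req}
EF (wait ∧ valid): least fixpoint, start Z0 = {Init, Req}, add states with some successor in Z. Z1 = {Init, Busy, Req}; fixed.
Sat(EF (wait ∧ valid)) = {Init, Busy, Req}
Sat(halt → (EF (wait ∧ valid))) = {Init, Busy, Idle, Req}
Sat(AX (halt → (EF (wait ∧ valid)))) = {s : every successor in {Init, Busy, Idle, Req}} = {Init, Busy, Idle, Send}
E[¬wait U AX (halt → (EF (wait ∧ valid)))]: least fixpoint, start Z0 = Sat(AX (halt → (EF (wait ∧ valid)))) = {Init, Busy, Idle, Send}, add states in Sat(¬wait) with some successor in Z. Already a fixed point.
Sat(E[¬wait U AX (halt → (EF (wait ∧ valid)))]) = {Init, Busy, Idle, Send}
|Sat(E[¬wait U AX (halt → (EF (wait ∧ valid)))])| = |{Init, Busy, Idle, Send}| = 4.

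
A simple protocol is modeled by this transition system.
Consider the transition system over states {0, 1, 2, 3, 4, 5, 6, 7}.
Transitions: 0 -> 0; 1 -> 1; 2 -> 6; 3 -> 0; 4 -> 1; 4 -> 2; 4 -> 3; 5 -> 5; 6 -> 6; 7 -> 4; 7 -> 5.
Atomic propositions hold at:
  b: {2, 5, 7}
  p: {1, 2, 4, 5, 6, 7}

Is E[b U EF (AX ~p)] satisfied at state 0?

Sat(~p) = {0, 3}
Sat(AX ~p) = {s : every successor in {0, 3}} = {0, 3}
EF (AX ~p): least fixpoint, start Z0 = {0, 3}, add states with some successor in Z. Z1 = {0, 3, 4}; Z2 = {0, 3, 4, 7}; fixed.
Sat(EF (AX ~p)) = {0, 3, 4, 7}
E[b U EF (AX ~p)]: least fixpoint, start Z0 = Sat(EF (AX ~p)) = {0, 3, 4, 7}, add states in Sat(b) with some successor in Z. Already a fixed point.
Sat(E[b U EF (AX ~p)]) = {0, 3, 4, 7}
0 ∈ Sat(E[b U EF (AX ~p)]) = {0, 3, 4, 7}, so the formula holds at 0.

Yes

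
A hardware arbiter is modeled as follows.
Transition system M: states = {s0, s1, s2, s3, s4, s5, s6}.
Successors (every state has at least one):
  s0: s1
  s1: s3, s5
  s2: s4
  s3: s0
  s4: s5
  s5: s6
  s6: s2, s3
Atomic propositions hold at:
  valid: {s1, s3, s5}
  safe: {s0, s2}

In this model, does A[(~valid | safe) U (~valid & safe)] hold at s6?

No

Sat(~valid) = {s0, s2, s4, s6}
Sat(~valid | safe) = {s0, s2, s4, s6}
Sat(~valid & safe) = {s0, s2}
A[(~valid | safe) U (~valid & safe)]: least fixpoint, start Z0 = Sat((~valid & safe)) = {s0, s2}, add states in Sat(~valid | safe) with every successor in Z. Already a fixed point.
Sat(A[(~valid | safe) U (~valid & safe)]) = {s0, s2}
s6 ∉ Sat(A[(~valid | safe) U (~valid & safe)]) = {s0, s2}, so the formula does not hold at s6.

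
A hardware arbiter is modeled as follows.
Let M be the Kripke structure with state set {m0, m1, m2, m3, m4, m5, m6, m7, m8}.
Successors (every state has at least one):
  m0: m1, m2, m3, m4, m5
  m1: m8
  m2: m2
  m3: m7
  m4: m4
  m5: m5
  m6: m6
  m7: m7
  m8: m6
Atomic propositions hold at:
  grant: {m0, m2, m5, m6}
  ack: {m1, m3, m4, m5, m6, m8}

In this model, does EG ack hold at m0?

No

EG ack: greatest fixpoint, start Z0 = {m1, m3, m4, m5, m6, m8}, keep only states in Sat with some successor in Z. Z1 = {m1, m4, m5, m6, m8}; fixed.
Sat(EG ack) = {m1, m4, m5, m6, m8}
m0 ∉ Sat(EG ack) = {m1, m4, m5, m6, m8}, so the formula does not hold at m0.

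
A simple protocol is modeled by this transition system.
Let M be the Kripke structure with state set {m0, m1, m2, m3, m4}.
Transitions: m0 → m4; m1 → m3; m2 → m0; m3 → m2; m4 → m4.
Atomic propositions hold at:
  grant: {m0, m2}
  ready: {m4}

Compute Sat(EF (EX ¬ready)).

{m1, m2, m3}

Sat(¬ready) = {m0, m1, m2, m3}
Sat(EX ¬ready) = {s : some successor in {m0, m1, m2, m3}} = {m1, m2, m3}
EF (EX ¬ready): least fixpoint, start Z0 = {m1, m2, m3}, add states with some successor in Z. Already a fixed point.
Sat(EF (EX ¬ready)) = {m1, m2, m3}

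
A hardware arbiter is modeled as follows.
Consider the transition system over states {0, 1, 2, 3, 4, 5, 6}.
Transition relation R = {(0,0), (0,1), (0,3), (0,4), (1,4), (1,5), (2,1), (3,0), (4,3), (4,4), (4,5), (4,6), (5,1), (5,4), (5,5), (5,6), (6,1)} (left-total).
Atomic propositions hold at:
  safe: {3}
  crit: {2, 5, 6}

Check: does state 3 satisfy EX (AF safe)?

AF safe: least fixpoint, start Z0 = {3}, add states with every successor in Z. Already a fixed point.
Sat(AF safe) = {3}
Sat(EX (AF safe)) = {s : some successor in {3}} = {0, 4}
3 ∉ Sat(EX (AF safe)) = {0, 4}, so the formula does not hold at 3.

No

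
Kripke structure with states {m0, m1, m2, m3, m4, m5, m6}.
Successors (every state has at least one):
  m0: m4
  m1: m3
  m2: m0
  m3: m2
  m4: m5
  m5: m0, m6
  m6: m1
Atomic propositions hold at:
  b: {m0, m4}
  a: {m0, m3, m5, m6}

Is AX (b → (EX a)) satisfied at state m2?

Sat(EX a) = {s : some successor in {m0, m3, m5, m6}} = {m1, m2, m4, m5}
Sat(b → (EX a)) = {m1, m2, m3, m4, m5, m6}
Sat(AX (b → (EX a))) = {s : every successor in {m1, m2, m3, m4, m5, m6}} = {m0, m1, m3, m4, m6}
m2 ∉ Sat(AX (b → (EX a))) = {m0, m1, m3, m4, m6}, so the formula does not hold at m2.

No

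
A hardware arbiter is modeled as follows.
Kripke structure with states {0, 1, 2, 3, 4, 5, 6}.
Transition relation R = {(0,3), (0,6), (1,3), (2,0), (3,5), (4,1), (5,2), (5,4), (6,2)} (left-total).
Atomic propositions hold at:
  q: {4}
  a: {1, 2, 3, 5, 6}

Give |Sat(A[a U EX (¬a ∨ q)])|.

Sat(¬a) = {0, 4}
Sat(¬a ∨ q) = {0, 4}
Sat(EX (¬a ∨ q)) = {s : some successor in {0, 4}} = {2, 5}
A[a U EX (¬a ∨ q)]: least fixpoint, start Z0 = Sat(EX (¬a ∨ q)) = {2, 5}, add states in Sat(a) with every successor in Z. Z1 = {2, 3, 5, 6}; Z2 = {1, 2, 3, 5, 6}; fixed.
Sat(A[a U EX (¬a ∨ q)]) = {1, 2, 3, 5, 6}
|Sat(A[a U EX (¬a ∨ q)])| = |{1, 2, 3, 5, 6}| = 5.

5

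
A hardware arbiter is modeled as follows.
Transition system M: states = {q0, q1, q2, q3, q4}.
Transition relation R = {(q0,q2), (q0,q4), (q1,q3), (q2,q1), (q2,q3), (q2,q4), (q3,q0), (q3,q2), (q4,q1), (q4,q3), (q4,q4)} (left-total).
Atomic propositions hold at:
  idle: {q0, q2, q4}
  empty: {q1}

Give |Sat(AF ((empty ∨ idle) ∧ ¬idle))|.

1

Sat(empty ∨ idle) = {q0, q1, q2, q4}
Sat(¬idle) = {q1, q3}
Sat((empty ∨ idle) ∧ ¬idle) = {q1}
AF ((empty ∨ idle) ∧ ¬idle): least fixpoint, start Z0 = {q1}, add states with every successor in Z. Already a fixed point.
Sat(AF ((empty ∨ idle) ∧ ¬idle)) = {q1}
|Sat(AF ((empty ∨ idle) ∧ ¬idle))| = |{q1}| = 1.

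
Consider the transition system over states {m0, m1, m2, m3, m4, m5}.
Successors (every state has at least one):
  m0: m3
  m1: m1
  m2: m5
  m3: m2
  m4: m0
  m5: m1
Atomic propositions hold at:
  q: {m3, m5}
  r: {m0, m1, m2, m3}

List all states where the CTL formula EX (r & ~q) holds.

{m1, m3, m4, m5}

Sat(~q) = {m0, m1, m2, m4}
Sat(r & ~q) = {m0, m1, m2}
Sat(EX (r & ~q)) = {s : some successor in {m0, m1, m2}} = {m1, m3, m4, m5}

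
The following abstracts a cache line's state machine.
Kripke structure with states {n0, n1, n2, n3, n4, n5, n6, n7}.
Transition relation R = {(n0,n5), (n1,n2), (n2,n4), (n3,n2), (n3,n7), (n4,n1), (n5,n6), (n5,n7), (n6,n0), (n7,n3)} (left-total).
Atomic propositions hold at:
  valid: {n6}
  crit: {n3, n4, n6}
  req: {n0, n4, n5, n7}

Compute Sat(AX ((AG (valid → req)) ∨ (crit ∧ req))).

Sat(valid → req) = {n0, n1, n2, n3, n4, n5, n7}
AG (valid → req): greatest fixpoint, start Z0 = {n0, n1, n2, n3, n4, n5, n7}, keep only states in Sat with every successor in Z. Z1 = {n0, n1, n2, n3, n4, n7}; Z2 = {n1, n2, n3, n4, n7}; fixed.
Sat(AG (valid → req)) = {n1, n2, n3, n4, n7}
Sat(crit ∧ req) = {n4}
Sat((AG (valid → req)) ∨ (crit ∧ req)) = {n1, n2, n3, n4, n7}
Sat(AX ((AG (valid → req)) ∨ (crit ∧ req))) = {s : every successor in {n1, n2, n3, n4, n7}} = {n1, n2, n3, n4, n7}

{n1, n2, n3, n4, n7}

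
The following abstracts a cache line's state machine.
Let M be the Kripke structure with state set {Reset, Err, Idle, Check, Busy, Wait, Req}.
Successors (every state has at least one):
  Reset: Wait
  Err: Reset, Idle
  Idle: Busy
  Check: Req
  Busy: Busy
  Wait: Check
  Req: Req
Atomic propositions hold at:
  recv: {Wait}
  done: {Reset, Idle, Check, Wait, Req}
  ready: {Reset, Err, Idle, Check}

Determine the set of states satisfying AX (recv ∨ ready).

{Reset, Err, Wait}

Sat(recv ∨ ready) = {Reset, Err, Idle, Check, Wait}
Sat(AX (recv ∨ ready)) = {s : every successor in {Reset, Err, Idle, Check, Wait}} = {Reset, Err, Wait}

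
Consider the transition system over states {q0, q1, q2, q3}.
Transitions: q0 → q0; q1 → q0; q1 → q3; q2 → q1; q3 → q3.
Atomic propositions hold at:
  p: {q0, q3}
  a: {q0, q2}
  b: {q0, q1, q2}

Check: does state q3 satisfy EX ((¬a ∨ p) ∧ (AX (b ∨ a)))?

Sat(¬a) = {q1, q3}
Sat(¬a ∨ p) = {q0, q1, q3}
Sat(b ∨ a) = {q0, q1, q2}
Sat(AX (b ∨ a)) = {s : every successor in {q0, q1, q2}} = {q0, q2}
Sat((¬a ∨ p) ∧ (AX (b ∨ a))) = {q0}
Sat(EX ((¬a ∨ p) ∧ (AX (b ∨ a)))) = {s : some successor in {q0}} = {q0, q1}
q3 ∉ Sat(EX ((¬a ∨ p) ∧ (AX (b ∨ a)))) = {q0, q1}, so the formula does not hold at q3.

No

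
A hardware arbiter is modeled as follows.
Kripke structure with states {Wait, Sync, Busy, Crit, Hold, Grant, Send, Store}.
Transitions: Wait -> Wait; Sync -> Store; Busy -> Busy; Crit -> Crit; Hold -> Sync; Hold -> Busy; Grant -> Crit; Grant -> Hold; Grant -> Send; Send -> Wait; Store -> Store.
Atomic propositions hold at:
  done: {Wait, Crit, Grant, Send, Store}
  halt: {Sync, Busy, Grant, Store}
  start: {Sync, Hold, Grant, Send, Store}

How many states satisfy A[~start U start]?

Sat(~start) = {Wait, Busy, Crit}
A[~start U start]: least fixpoint, start Z0 = Sat(start) = {Sync, Hold, Grant, Send, Store}, add states in Sat(~start) with every successor in Z. Already a fixed point.
Sat(A[~start U start]) = {Sync, Hold, Grant, Send, Store}
|Sat(A[~start U start])| = |{Sync, Hold, Grant, Send, Store}| = 5.

5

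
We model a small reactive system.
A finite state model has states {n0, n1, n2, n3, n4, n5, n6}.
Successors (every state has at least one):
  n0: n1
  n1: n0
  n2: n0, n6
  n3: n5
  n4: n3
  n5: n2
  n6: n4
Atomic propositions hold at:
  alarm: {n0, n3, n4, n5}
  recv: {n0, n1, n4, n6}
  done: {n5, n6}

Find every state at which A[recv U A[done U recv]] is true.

A[done U recv]: least fixpoint, start Z0 = Sat(recv) = {n0, n1, n4, n6}, add states in Sat(done) with every successor in Z. Already a fixed point.
Sat(A[done U recv]) = {n0, n1, n4, n6}
A[recv U A[done U recv]]: least fixpoint, start Z0 = Sat(A[done U recv]) = {n0, n1, n4, n6}, add states in Sat(recv) with every successor in Z. Already a fixed point.
Sat(A[recv U A[done U recv]]) = {n0, n1, n4, n6}

{n0, n1, n4, n6}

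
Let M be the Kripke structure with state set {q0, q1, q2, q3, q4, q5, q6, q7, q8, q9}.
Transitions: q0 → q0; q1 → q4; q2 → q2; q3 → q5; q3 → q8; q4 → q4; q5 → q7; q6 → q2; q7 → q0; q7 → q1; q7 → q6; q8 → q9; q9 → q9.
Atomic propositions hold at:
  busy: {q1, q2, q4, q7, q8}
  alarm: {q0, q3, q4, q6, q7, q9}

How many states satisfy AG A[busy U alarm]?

A[busy U alarm]: least fixpoint, start Z0 = Sat(alarm) = {q0, q3, q4, q6, q7, q9}, add states in Sat(busy) with every successor in Z. Z1 = {q0, q1, q3, q4, q6, q7, q8, q9}; fixed.
Sat(A[busy U alarm]) = {q0, q1, q3, q4, q6, q7, q8, q9}
AG A[busy U alarm]: greatest fixpoint, start Z0 = {q0, q1, q3, q4, q6, q7, q8, q9}, keep only states in Sat with every successor in Z. Z1 = {q0, q1, q4, q7, q8, q9}; Z2 = {q0, q1, q4, q8, q9}; fixed.
Sat(AG A[busy U alarm]) = {q0, q1, q4, q8, q9}
|Sat(AG A[busy U alarm])| = |{q0, q1, q4, q8, q9}| = 5.

5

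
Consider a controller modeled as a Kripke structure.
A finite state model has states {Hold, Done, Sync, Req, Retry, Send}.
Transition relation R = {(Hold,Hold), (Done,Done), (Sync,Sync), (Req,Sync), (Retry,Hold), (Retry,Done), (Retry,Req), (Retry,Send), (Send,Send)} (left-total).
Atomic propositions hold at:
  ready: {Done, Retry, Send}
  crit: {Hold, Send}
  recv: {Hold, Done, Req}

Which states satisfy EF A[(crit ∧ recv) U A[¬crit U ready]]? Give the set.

{Done, Retry, Send}

Sat(crit ∧ recv) = {Hold}
Sat(¬crit) = {Done, Sync, Req, Retry}
A[¬crit U ready]: least fixpoint, start Z0 = Sat(ready) = {Done, Retry, Send}, add states in Sat(¬crit) with every successor in Z. Already a fixed point.
Sat(A[¬crit U ready]) = {Done, Retry, Send}
A[(crit ∧ recv) U A[¬crit U ready]]: least fixpoint, start Z0 = Sat(A[¬crit U ready]) = {Done, Retry, Send}, add states in Sat(crit ∧ recv) with every successor in Z. Already a fixed point.
Sat(A[(crit ∧ recv) U A[¬crit U ready]]) = {Done, Retry, Send}
EF A[(crit ∧ recv) U A[¬crit U ready]]: least fixpoint, start Z0 = {Done, Retry, Send}, add states with some successor in Z. Already a fixed point.
Sat(EF A[(crit ∧ recv) U A[¬crit U ready]]) = {Done, Retry, Send}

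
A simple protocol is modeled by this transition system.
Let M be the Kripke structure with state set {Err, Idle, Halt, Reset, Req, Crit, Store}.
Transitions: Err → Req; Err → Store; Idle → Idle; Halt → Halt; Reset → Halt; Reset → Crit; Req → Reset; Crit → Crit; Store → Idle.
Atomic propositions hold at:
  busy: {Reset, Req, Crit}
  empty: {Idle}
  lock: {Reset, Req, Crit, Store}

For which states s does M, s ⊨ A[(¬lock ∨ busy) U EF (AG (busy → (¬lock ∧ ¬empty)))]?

Sat(¬lock) = {Err, Idle, Halt}
Sat(¬lock ∨ busy) = {Err, Idle, Halt, Reset, Req, Crit}
Sat(¬empty) = {Err, Halt, Reset, Req, Crit, Store}
Sat(¬lock ∧ ¬empty) = {Err, Halt}
Sat(busy → (¬lock ∧ ¬empty)) = {Err, Idle, Halt, Store}
AG (busy → (¬lock ∧ ¬empty)): greatest fixpoint, start Z0 = {Err, Idle, Halt, Store}, keep only states in Sat with every successor in Z. Z1 = {Idle, Halt, Store}; fixed.
Sat(AG (busy → (¬lock ∧ ¬empty))) = {Idle, Halt, Store}
EF (AG (busy → (¬lock ∧ ¬empty))): least fixpoint, start Z0 = {Idle, Halt, Store}, add states with some successor in Z. Z1 = {Err, Idle, Halt, Reset, Store}; Z2 = {Err, Idle, Halt, Reset, Req, Store}; fixed.
Sat(EF (AG (busy → (¬lock ∧ ¬empty)))) = {Err, Idle, Halt, Reset, Req, Store}
A[(¬lock ∨ busy) U EF (AG (busy → (¬lock ∧ ¬empty)))]: least fixpoint, start Z0 = Sat(EF (AG (busy → (¬lock ∧ ¬empty)))) = {Err, Idle, Halt, Reset, Req, Store}, add states in Sat(¬lock ∨ busy) with every successor in Z. Already a fixed point.
Sat(A[(¬lock ∨ busy) U EF (AG (busy → (¬lock ∧ ¬empty)))]) = {Err, Idle, Halt, Reset, Req, Store}

{Err, Idle, Halt, Reset, Req, Store}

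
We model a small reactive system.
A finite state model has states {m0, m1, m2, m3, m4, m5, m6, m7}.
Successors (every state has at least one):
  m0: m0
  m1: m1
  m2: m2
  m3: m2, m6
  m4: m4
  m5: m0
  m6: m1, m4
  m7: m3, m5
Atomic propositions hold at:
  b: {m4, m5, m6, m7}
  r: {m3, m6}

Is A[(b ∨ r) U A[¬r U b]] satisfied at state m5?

Sat(b ∨ r) = {m3, m4, m5, m6, m7}
Sat(¬r) = {m0, m1, m2, m4, m5, m7}
A[¬r U b]: least fixpoint, start Z0 = Sat(b) = {m4, m5, m6, m7}, add states in Sat(¬r) with every successor in Z. Already a fixed point.
Sat(A[¬r U b]) = {m4, m5, m6, m7}
A[(b ∨ r) U A[¬r U b]]: least fixpoint, start Z0 = Sat(A[¬r U b]) = {m4, m5, m6, m7}, add states in Sat(b ∨ r) with every successor in Z. Already a fixed point.
Sat(A[(b ∨ r) U A[¬r U b]]) = {m4, m5, m6, m7}
m5 ∈ Sat(A[(b ∨ r) U A[¬r U b]]) = {m4, m5, m6, m7}, so the formula holds at m5.

Yes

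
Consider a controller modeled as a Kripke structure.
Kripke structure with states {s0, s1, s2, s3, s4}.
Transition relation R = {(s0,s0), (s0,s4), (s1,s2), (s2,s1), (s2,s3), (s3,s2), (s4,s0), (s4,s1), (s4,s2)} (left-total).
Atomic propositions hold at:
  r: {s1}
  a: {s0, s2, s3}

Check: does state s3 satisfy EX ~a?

Sat(~a) = {s1, s4}
Sat(EX ~a) = {s : some successor in {s1, s4}} = {s0, s2, s4}
s3 ∉ Sat(EX ~a) = {s0, s2, s4}, so the formula does not hold at s3.

No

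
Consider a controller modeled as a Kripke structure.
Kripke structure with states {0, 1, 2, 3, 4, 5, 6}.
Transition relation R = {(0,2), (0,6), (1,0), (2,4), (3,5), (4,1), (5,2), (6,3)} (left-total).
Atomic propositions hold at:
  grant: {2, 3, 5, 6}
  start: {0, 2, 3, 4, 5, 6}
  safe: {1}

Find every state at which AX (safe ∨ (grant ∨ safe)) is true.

{0, 3, 4, 5, 6}

Sat(grant ∨ safe) = {1, 2, 3, 5, 6}
Sat(safe ∨ (grant ∨ safe)) = {1, 2, 3, 5, 6}
Sat(AX (safe ∨ (grant ∨ safe))) = {s : every successor in {1, 2, 3, 5, 6}} = {0, 3, 4, 5, 6}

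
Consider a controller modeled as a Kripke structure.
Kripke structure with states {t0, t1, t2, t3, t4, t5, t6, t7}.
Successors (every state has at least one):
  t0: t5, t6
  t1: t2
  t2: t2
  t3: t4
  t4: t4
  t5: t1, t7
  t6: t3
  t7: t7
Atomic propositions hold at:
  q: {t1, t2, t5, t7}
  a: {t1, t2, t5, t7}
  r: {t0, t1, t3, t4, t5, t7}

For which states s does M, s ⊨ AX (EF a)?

{t1, t2, t5, t7}

EF a: least fixpoint, start Z0 = {t1, t2, t5, t7}, add states with some successor in Z. Z1 = {t0, t1, t2, t5, t7}; fixed.
Sat(EF a) = {t0, t1, t2, t5, t7}
Sat(AX (EF a)) = {s : every successor in {t0, t1, t2, t5, t7}} = {t1, t2, t5, t7}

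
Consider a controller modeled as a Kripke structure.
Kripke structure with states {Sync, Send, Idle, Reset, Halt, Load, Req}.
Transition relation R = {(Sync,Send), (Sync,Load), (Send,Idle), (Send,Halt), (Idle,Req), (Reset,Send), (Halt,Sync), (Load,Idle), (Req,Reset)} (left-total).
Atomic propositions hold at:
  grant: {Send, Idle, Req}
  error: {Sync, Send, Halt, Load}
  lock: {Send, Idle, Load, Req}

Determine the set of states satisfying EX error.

Sat(EX error) = {s : some successor in {Sync, Send, Halt, Load}} = {Sync, Send, Reset, Halt}

{Sync, Send, Reset, Halt}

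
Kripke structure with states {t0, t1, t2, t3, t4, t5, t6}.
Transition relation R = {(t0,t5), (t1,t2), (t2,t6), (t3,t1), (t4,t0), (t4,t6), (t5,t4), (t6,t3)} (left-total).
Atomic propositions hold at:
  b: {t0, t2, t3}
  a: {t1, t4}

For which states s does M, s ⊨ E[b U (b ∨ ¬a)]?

{t0, t2, t3, t5, t6}

Sat(¬a) = {t0, t2, t3, t5, t6}
Sat(b ∨ ¬a) = {t0, t2, t3, t5, t6}
E[b U (b ∨ ¬a)]: least fixpoint, start Z0 = Sat((b ∨ ¬a)) = {t0, t2, t3, t5, t6}, add states in Sat(b) with some successor in Z. Already a fixed point.
Sat(E[b U (b ∨ ¬a)]) = {t0, t2, t3, t5, t6}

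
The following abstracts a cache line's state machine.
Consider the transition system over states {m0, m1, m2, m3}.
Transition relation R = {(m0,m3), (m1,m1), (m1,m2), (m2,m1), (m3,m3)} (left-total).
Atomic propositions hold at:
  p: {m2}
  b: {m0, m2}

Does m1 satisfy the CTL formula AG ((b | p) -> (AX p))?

No

Sat(b | p) = {m0, m2}
Sat(AX p) = {s : every successor in {m2}} = ∅
Sat((b | p) -> (AX p)) = {m1, m3}
AG ((b | p) -> (AX p)): greatest fixpoint, start Z0 = {m1, m3}, keep only states in Sat with every successor in Z. Z1 = {m3}; fixed.
Sat(AG ((b | p) -> (AX p))) = {m3}
m1 ∉ Sat(AG ((b | p) -> (AX p))) = {m3}, so the formula does not hold at m1.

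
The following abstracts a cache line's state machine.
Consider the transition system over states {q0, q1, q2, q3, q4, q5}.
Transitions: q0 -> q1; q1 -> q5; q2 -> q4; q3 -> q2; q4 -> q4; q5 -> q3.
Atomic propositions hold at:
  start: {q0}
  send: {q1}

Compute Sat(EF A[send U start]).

A[send U start]: least fixpoint, start Z0 = Sat(start) = {q0}, add states in Sat(send) with every successor in Z. Already a fixed point.
Sat(A[send U start]) = {q0}
EF A[send U start]: least fixpoint, start Z0 = {q0}, add states with some successor in Z. Already a fixed point.
Sat(EF A[send U start]) = {q0}

{q0}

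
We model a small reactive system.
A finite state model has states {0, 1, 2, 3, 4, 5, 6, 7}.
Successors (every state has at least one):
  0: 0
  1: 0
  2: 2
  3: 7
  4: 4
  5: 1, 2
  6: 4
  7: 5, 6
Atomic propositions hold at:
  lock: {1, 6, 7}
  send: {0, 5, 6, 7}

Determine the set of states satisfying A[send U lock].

A[send U lock]: least fixpoint, start Z0 = Sat(lock) = {1, 6, 7}, add states in Sat(send) with every successor in Z. Already a fixed point.
Sat(A[send U lock]) = {1, 6, 7}

{1, 6, 7}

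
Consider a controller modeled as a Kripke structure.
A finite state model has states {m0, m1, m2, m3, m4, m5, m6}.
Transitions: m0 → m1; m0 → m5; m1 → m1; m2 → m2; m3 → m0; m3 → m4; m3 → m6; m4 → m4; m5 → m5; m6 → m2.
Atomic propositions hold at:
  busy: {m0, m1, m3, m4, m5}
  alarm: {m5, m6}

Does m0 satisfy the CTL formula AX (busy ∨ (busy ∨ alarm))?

Sat(busy ∨ alarm) = {m0, m1, m3, m4, m5, m6}
Sat(busy ∨ (busy ∨ alarm)) = {m0, m1, m3, m4, m5, m6}
Sat(AX (busy ∨ (busy ∨ alarm))) = {s : every successor in {m0, m1, m3, m4, m5, m6}} = {m0, m1, m3, m4, m5}
m0 ∈ Sat(AX (busy ∨ (busy ∨ alarm))) = {m0, m1, m3, m4, m5}, so the formula holds at m0.

Yes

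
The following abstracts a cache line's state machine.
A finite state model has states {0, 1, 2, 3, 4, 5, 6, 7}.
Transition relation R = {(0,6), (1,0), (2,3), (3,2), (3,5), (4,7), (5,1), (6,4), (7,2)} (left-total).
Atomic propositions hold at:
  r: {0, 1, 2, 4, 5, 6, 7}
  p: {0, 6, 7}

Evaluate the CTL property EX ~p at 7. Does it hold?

Sat(~p) = {1, 2, 3, 4, 5}
Sat(EX ~p) = {s : some successor in {1, 2, 3, 4, 5}} = {2, 3, 5, 6, 7}
7 ∈ Sat(EX ~p) = {2, 3, 5, 6, 7}, so the formula holds at 7.

Yes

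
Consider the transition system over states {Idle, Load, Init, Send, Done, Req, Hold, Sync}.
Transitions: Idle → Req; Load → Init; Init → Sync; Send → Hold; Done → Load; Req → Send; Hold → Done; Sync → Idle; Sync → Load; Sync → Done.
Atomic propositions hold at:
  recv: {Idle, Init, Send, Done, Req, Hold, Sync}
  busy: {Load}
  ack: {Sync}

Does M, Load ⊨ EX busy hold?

Sat(EX busy) = {s : some successor in {Load}} = {Done, Sync}
Load ∉ Sat(EX busy) = {Done, Sync}, so the formula does not hold at Load.

No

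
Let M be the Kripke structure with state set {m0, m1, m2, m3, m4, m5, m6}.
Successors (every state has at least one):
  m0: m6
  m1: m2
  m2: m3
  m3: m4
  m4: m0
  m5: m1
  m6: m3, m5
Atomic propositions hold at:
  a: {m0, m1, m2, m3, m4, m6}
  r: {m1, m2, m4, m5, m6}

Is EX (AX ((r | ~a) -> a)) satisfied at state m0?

No

Sat(~a) = {m5}
Sat(r | ~a) = {m1, m2, m4, m5, m6}
Sat((r | ~a) -> a) = {m0, m1, m2, m3, m4, m6}
Sat(AX ((r | ~a) -> a)) = {s : every successor in {m0, m1, m2, m3, m4, m6}} = {m0, m1, m2, m3, m4, m5}
Sat(EX (AX ((r | ~a) -> a))) = {s : some successor in {m0, m1, m2, m3, m4, m5}} = {m1, m2, m3, m4, m5, m6}
m0 ∉ Sat(EX (AX ((r | ~a) -> a))) = {m1, m2, m3, m4, m5, m6}, so the formula does not hold at m0.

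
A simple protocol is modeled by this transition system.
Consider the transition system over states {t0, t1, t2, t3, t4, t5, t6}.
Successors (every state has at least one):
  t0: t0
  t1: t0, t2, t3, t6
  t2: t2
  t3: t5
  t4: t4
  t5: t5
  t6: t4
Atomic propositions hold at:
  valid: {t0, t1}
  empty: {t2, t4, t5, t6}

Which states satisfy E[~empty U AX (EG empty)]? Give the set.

Sat(~empty) = {t0, t1, t3}
EG empty: greatest fixpoint, start Z0 = {t2, t4, t5, t6}, keep only states in Sat with some successor in Z. Already a fixed point.
Sat(EG empty) = {t2, t4, t5, t6}
Sat(AX (EG empty)) = {s : every successor in {t2, t4, t5, t6}} = {t2, t3, t4, t5, t6}
E[~empty U AX (EG empty)]: least fixpoint, start Z0 = Sat(AX (EG empty)) = {t2, t3, t4, t5, t6}, add states in Sat(~empty) with some successor in Z. Z1 = {t1, t2, t3, t4, t5, t6}; fixed.
Sat(E[~empty U AX (EG empty)]) = {t1, t2, t3, t4, t5, t6}

{t1, t2, t3, t4, t5, t6}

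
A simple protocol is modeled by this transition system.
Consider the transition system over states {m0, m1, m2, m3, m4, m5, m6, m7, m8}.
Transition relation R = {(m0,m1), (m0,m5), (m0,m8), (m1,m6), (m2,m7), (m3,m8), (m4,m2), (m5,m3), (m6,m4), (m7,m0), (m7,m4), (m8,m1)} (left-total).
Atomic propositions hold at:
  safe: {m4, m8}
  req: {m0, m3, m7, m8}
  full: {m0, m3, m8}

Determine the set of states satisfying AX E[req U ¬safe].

Sat(¬safe) = {m0, m1, m2, m3, m5, m6, m7}
E[req U ¬safe]: least fixpoint, start Z0 = Sat(¬safe) = {m0, m1, m2, m3, m5, m6, m7}, add states in Sat(req) with some successor in Z. Z1 = {m0, m1, m2, m3, m5, m6, m7, m8}; fixed.
Sat(E[req U ¬safe]) = {m0, m1, m2, m3, m5, m6, m7, m8}
Sat(AX E[req U ¬safe]) = {s : every successor in {m0, m1, m2, m3, m5, m6, m7, m8}} = {m0, m1, m2, m3, m4, m5, m8}

{m0, m1, m2, m3, m4, m5, m8}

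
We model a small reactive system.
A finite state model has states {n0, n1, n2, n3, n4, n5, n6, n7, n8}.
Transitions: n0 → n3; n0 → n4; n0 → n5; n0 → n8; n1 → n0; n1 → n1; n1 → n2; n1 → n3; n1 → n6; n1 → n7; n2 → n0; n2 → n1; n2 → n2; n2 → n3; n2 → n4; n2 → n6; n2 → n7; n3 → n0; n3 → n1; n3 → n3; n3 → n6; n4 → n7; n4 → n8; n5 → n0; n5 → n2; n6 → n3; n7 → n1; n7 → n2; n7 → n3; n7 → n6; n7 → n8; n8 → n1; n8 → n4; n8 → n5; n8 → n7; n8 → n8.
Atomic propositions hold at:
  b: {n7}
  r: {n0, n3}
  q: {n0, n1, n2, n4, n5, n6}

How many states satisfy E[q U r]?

6

E[q U r]: least fixpoint, start Z0 = Sat(r) = {n0, n3}, add states in Sat(q) with some successor in Z. Z1 = {n0, n1, n2, n3, n5, n6}; fixed.
Sat(E[q U r]) = {n0, n1, n2, n3, n5, n6}
|Sat(E[q U r])| = |{n0, n1, n2, n3, n5, n6}| = 6.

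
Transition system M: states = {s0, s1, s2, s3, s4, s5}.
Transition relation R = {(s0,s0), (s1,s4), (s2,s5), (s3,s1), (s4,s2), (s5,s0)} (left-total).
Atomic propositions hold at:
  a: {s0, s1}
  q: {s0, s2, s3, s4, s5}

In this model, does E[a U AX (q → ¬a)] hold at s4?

Sat(¬a) = {s2, s3, s4, s5}
Sat(q → ¬a) = {s1, s2, s3, s4, s5}
Sat(AX (q → ¬a)) = {s : every successor in {s1, s2, s3, s4, s5}} = {s1, s2, s3, s4}
E[a U AX (q → ¬a)]: least fixpoint, start Z0 = Sat(AX (q → ¬a)) = {s1, s2, s3, s4}, add states in Sat(a) with some successor in Z. Already a fixed point.
Sat(E[a U AX (q → ¬a)]) = {s1, s2, s3, s4}
s4 ∈ Sat(E[a U AX (q → ¬a)]) = {s1, s2, s3, s4}, so the formula holds at s4.

Yes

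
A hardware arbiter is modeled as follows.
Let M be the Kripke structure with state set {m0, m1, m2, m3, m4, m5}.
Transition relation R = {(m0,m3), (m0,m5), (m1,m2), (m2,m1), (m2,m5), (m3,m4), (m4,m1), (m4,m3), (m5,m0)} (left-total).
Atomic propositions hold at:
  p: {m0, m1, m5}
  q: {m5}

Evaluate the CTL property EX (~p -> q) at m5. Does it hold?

Sat(~p) = {m2, m3, m4}
Sat(~p -> q) = {m0, m1, m5}
Sat(EX (~p -> q)) = {s : some successor in {m0, m1, m5}} = {m0, m2, m4, m5}
m5 ∈ Sat(EX (~p -> q)) = {m0, m2, m4, m5}, so the formula holds at m5.

Yes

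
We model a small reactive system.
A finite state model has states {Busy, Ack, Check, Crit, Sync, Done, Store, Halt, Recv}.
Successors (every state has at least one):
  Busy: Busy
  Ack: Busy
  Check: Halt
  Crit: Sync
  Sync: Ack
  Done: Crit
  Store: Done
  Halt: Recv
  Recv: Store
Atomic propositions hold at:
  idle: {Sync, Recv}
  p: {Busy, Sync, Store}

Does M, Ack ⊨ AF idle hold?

AF idle: least fixpoint, start Z0 = {Sync, Recv}, add states with every successor in Z. Z1 = {Crit, Sync, Halt, Recv}; Z2 = {Check, Crit, Sync, Done, Halt, Recv}; Z3 = {Check, Crit, Sync, Done, Store, Halt, Recv}; fixed.
Sat(AF idle) = {Check, Crit, Sync, Done, Store, Halt, Recv}
Ack ∉ Sat(AF idle) = {Check, Crit, Sync, Done, Store, Halt, Recv}, so the formula does not hold at Ack.

No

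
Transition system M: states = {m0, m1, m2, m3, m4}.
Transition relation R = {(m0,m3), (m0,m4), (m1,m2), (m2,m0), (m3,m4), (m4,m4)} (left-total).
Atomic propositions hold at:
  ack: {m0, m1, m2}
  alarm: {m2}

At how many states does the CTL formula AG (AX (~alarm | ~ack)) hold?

4

Sat(~alarm) = {m0, m1, m3, m4}
Sat(~ack) = {m3, m4}
Sat(~alarm | ~ack) = {m0, m1, m3, m4}
Sat(AX (~alarm | ~ack)) = {s : every successor in {m0, m1, m3, m4}} = {m0, m2, m3, m4}
AG (AX (~alarm | ~ack)): greatest fixpoint, start Z0 = {m0, m2, m3, m4}, keep only states in Sat with every successor in Z. Already a fixed point.
Sat(AG (AX (~alarm | ~ack))) = {m0, m2, m3, m4}
|Sat(AG (AX (~alarm | ~ack)))| = |{m0, m2, m3, m4}| = 4.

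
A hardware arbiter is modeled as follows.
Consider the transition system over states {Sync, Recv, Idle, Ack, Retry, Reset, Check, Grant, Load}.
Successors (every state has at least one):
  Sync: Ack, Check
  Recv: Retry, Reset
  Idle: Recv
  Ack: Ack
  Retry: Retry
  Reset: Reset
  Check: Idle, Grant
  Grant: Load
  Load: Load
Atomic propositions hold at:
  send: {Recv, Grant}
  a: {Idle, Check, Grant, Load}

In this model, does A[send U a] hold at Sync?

A[send U a]: least fixpoint, start Z0 = Sat(a) = {Idle, Check, Grant, Load}, add states in Sat(send) with every successor in Z. Already a fixed point.
Sat(A[send U a]) = {Idle, Check, Grant, Load}
Sync ∉ Sat(A[send U a]) = {Idle, Check, Grant, Load}, so the formula does not hold at Sync.

No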